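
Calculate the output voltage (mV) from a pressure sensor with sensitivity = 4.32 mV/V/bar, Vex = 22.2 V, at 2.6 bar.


Output = sensitivity * Vex * P.
Vout = 4.32 * 22.2 * 2.6
Vout = 95.904 * 2.6
Vout = 249.35 mV

249.35 mV


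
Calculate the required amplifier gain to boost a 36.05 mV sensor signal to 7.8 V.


Gain = Vout / Vin (converting to same units).
G = 7.8 V / 36.05 mV
G = 7800.0 mV / 36.05 mV
G = 216.37

216.37


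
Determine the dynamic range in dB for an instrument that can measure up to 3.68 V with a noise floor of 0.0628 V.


Dynamic range = 20 * log10(Vmax / Vnoise).
DR = 20 * log10(3.68 / 0.0628)
DR = 20 * log10(58.6)
DR = 35.36 dB

35.36 dB


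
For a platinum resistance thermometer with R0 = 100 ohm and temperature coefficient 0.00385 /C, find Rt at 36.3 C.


The RTD equation: Rt = R0 * (1 + alpha * T).
Rt = 100 * (1 + 0.00385 * 36.3)
Rt = 100 * (1 + 0.139755)
Rt = 100 * 1.139755
Rt = 113.976 ohm

113.976 ohm


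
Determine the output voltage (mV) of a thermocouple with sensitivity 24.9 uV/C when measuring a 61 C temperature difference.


The thermocouple output V = sensitivity * dT.
V = 24.9 uV/C * 61 C
V = 1518.9 uV
V = 1.519 mV

1.519 mV


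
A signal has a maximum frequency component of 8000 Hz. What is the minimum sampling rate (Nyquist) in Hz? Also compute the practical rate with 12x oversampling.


By Nyquist theorem, fs_min = 2 * fmax.
fs_min = 2 * 8000 = 16000 Hz
Practical rate = 12 * fs_min = 12 * 16000 = 192000 Hz

fs_min = 16000 Hz, fs_practical = 192000 Hz


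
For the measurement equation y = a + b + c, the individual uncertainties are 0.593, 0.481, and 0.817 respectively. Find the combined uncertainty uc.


For a sum of independent quantities, uc = sqrt(u1^2 + u2^2 + u3^2).
uc = sqrt(0.593^2 + 0.481^2 + 0.817^2)
uc = sqrt(0.351649 + 0.231361 + 0.667489)
uc = 1.1183

1.1183


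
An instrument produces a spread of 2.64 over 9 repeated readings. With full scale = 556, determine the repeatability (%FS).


Repeatability = (spread / full scale) * 100%.
R = (2.64 / 556) * 100
R = 0.475 %FS

0.475 %FS


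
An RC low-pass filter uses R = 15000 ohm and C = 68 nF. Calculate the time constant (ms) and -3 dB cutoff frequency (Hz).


Time constant: tau = R * C.
tau = 15000 * 6.80e-08 = 0.00102 s
tau = 1.02 ms
Cutoff frequency: fc = 1 / (2*pi*R*C).
fc = 1 / (2*pi*0.00102) = 156.03 Hz

tau = 1.02 ms, fc = 156.03 Hz


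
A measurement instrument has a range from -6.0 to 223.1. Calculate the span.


Span = upper range - lower range.
Span = 223.1 - (-6.0)
Span = 229.1

229.1


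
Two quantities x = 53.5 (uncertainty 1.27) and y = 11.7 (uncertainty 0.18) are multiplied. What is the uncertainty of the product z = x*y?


For a product z = x*y, the relative uncertainty is:
uz/z = sqrt((ux/x)^2 + (uy/y)^2)
Relative uncertainties: ux/x = 1.27/53.5 = 0.023738
uy/y = 0.18/11.7 = 0.015385
z = 53.5 * 11.7 = 625.9
uz = 625.9 * sqrt(0.023738^2 + 0.015385^2) = 17.707

17.707


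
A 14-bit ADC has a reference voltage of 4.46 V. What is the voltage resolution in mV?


The resolution (LSB) of an ADC is Vref / 2^n.
LSB = 4.46 / 2^14
LSB = 4.46 / 16384
LSB = 0.00027222 V = 0.2722168 mV

0.2722168 mV


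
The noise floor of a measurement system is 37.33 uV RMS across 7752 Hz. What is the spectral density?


Noise spectral density = Vrms / sqrt(BW).
NSD = 37.33 / sqrt(7752)
NSD = 37.33 / 88.0454
NSD = 0.424 uV/sqrt(Hz)

0.424 uV/sqrt(Hz)


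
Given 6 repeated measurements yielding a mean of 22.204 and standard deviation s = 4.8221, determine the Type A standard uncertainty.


The standard uncertainty for Type A evaluation is u = s / sqrt(n).
u = 4.8221 / sqrt(6)
u = 4.8221 / 2.4495
u = 1.9686

1.9686


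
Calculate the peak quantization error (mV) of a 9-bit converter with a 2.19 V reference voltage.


The maximum quantization error is +/- LSB/2.
LSB = Vref / 2^n = 2.19 / 512 = 0.00427734 V
Max error = LSB / 2 = 0.00427734 / 2 = 0.00213867 V
Max error = 2.1387 mV

2.1387 mV


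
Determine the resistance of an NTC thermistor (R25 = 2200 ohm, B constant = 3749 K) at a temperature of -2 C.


NTC thermistor equation: Rt = R25 * exp(B * (1/T - 1/T25)).
T in Kelvin: 271.15 K, T25 = 298.15 K
1/T - 1/T25 = 1/271.15 - 1/298.15 = 0.00033398
B * (1/T - 1/T25) = 3749 * 0.00033398 = 1.2521
Rt = 2200 * exp(1.2521) = 7694.8 ohm

7694.8 ohm


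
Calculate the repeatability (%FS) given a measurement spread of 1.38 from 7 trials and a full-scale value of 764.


Repeatability = (spread / full scale) * 100%.
R = (1.38 / 764) * 100
R = 0.181 %FS

0.181 %FS


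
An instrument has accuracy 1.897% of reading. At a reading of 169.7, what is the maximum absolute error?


Absolute error = (accuracy% / 100) * reading.
Error = (1.897 / 100) * 169.7
Error = 0.01897 * 169.7
Error = 3.2192

3.2192


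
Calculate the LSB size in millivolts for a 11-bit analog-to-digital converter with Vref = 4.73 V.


The resolution (LSB) of an ADC is Vref / 2^n.
LSB = 4.73 / 2^11
LSB = 4.73 / 2048
LSB = 0.00230957 V = 2.30957031 mV

2.30957031 mV


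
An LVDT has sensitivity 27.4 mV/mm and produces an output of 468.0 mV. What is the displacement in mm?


Displacement = Vout / sensitivity.
d = 468.0 / 27.4
d = 17.08 mm

17.08 mm


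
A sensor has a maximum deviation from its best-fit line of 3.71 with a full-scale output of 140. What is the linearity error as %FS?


Linearity error = (max deviation / full scale) * 100%.
Linearity = (3.71 / 140) * 100
Linearity = 2.65 %FS

2.65 %FS


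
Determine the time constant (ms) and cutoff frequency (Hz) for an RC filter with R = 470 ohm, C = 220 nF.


Time constant: tau = R * C.
tau = 470 * 2.20e-07 = 0.0001034 s
tau = 0.1034 ms
Cutoff frequency: fc = 1 / (2*pi*R*C).
fc = 1 / (2*pi*0.0001034) = 1539.22 Hz

tau = 0.1034 ms, fc = 1539.22 Hz


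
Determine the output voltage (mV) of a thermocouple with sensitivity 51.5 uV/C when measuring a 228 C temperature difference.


The thermocouple output V = sensitivity * dT.
V = 51.5 uV/C * 228 C
V = 11742.0 uV
V = 11.742 mV

11.742 mV


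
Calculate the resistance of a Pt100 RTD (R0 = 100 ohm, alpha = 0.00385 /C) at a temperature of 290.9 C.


The RTD equation: Rt = R0 * (1 + alpha * T).
Rt = 100 * (1 + 0.00385 * 290.9)
Rt = 100 * (1 + 1.119965)
Rt = 100 * 2.119965
Rt = 211.996 ohm

211.996 ohm


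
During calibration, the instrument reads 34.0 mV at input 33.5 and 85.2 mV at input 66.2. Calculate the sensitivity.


Sensitivity = (y2 - y1) / (x2 - x1).
S = (85.2 - 34.0) / (66.2 - 33.5)
S = 51.2 / 32.7
S = 1.5657 mV/unit

1.5657 mV/unit


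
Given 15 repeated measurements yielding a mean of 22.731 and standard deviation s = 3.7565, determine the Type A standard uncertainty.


The standard uncertainty for Type A evaluation is u = s / sqrt(n).
u = 3.7565 / sqrt(15)
u = 3.7565 / 3.873
u = 0.9699

0.9699


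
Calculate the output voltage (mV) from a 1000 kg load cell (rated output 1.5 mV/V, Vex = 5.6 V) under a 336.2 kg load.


Vout = rated_output * Vex * (load / capacity).
Vout = 1.5 * 5.6 * (336.2 / 1000)
Vout = 1.5 * 5.6 * 0.3362
Vout = 2.824 mV

2.824 mV


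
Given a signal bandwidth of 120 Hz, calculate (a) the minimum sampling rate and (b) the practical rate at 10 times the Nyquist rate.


By Nyquist theorem, fs_min = 2 * fmax.
fs_min = 2 * 120 = 240 Hz
Practical rate = 10 * fs_min = 10 * 240 = 2400 Hz

fs_min = 240 Hz, fs_practical = 2400 Hz


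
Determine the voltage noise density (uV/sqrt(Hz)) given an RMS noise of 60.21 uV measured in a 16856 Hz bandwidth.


Noise spectral density = Vrms / sqrt(BW).
NSD = 60.21 / sqrt(16856)
NSD = 60.21 / 129.8307
NSD = 0.4638 uV/sqrt(Hz)

0.4638 uV/sqrt(Hz)


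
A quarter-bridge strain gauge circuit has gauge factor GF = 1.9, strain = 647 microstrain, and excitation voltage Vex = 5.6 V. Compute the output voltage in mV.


Quarter bridge output: Vout = (GF * epsilon * Vex) / 4.
Vout = (1.9 * 647e-6 * 5.6) / 4
Vout = 0.00688408 / 4 V
Vout = 0.00172102 V = 1.721 mV

1.721 mV


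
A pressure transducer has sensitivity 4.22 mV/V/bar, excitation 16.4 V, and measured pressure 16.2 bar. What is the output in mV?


Output = sensitivity * Vex * P.
Vout = 4.22 * 16.4 * 16.2
Vout = 69.208 * 16.2
Vout = 1121.17 mV

1121.17 mV


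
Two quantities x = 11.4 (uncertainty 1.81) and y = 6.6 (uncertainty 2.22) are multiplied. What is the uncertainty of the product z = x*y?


For a product z = x*y, the relative uncertainty is:
uz/z = sqrt((ux/x)^2 + (uy/y)^2)
Relative uncertainties: ux/x = 1.81/11.4 = 0.158772
uy/y = 2.22/6.6 = 0.336364
z = 11.4 * 6.6 = 75.2
uz = 75.2 * sqrt(0.158772^2 + 0.336364^2) = 27.986

27.986


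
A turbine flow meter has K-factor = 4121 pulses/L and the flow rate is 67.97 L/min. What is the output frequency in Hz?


Frequency = K * Q / 60 (converting L/min to L/s).
f = 4121 * 67.97 / 60
f = 280104.37 / 60
f = 4668.41 Hz

4668.41 Hz


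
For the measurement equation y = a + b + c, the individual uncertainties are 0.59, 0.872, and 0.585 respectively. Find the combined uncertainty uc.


For a sum of independent quantities, uc = sqrt(u1^2 + u2^2 + u3^2).
uc = sqrt(0.59^2 + 0.872^2 + 0.585^2)
uc = sqrt(0.3481 + 0.760384 + 0.342225)
uc = 1.2045

1.2045


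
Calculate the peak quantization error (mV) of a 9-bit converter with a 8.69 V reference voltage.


The maximum quantization error is +/- LSB/2.
LSB = Vref / 2^n = 8.69 / 512 = 0.01697266 V
Max error = LSB / 2 = 0.01697266 / 2 = 0.00848633 V
Max error = 8.4863 mV

8.4863 mV


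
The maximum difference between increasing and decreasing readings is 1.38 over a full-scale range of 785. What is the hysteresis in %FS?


Hysteresis = (max difference / full scale) * 100%.
H = (1.38 / 785) * 100
H = 0.176 %FS

0.176 %FS


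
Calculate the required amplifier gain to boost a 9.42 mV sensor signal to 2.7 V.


Gain = Vout / Vin (converting to same units).
G = 2.7 V / 9.42 mV
G = 2700.0 mV / 9.42 mV
G = 286.62

286.62


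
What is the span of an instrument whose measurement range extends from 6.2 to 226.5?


Span = upper range - lower range.
Span = 226.5 - (6.2)
Span = 220.3

220.3


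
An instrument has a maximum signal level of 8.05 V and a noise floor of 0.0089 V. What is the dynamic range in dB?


Dynamic range = 20 * log10(Vmax / Vnoise).
DR = 20 * log10(8.05 / 0.0089)
DR = 20 * log10(904.49)
DR = 59.13 dB

59.13 dB


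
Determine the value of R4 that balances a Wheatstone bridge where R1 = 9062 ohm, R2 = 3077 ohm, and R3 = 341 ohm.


At balance: R1*R4 = R2*R3, so R4 = R2*R3/R1.
R4 = 3077 * 341 / 9062
R4 = 1049257 / 9062
R4 = 115.79 ohm

115.79 ohm


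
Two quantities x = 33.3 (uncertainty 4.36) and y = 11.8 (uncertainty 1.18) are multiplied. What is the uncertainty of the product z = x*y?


For a product z = x*y, the relative uncertainty is:
uz/z = sqrt((ux/x)^2 + (uy/y)^2)
Relative uncertainties: ux/x = 4.36/33.3 = 0.130931
uy/y = 1.18/11.8 = 0.1
z = 33.3 * 11.8 = 392.9
uz = 392.9 * sqrt(0.130931^2 + 0.1^2) = 64.737

64.737


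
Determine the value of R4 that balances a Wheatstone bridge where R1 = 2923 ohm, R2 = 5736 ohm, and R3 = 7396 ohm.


At balance: R1*R4 = R2*R3, so R4 = R2*R3/R1.
R4 = 5736 * 7396 / 2923
R4 = 42423456 / 2923
R4 = 14513.67 ohm

14513.67 ohm


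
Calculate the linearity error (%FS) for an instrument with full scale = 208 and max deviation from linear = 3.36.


Linearity error = (max deviation / full scale) * 100%.
Linearity = (3.36 / 208) * 100
Linearity = 1.615 %FS

1.615 %FS


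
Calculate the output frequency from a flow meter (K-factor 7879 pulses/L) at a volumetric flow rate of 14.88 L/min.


Frequency = K * Q / 60 (converting L/min to L/s).
f = 7879 * 14.88 / 60
f = 117239.52 / 60
f = 1953.99 Hz

1953.99 Hz


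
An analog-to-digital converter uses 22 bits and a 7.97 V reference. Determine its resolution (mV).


The resolution (LSB) of an ADC is Vref / 2^n.
LSB = 7.97 / 2^22
LSB = 7.97 / 4194304
LSB = 1.9e-06 V = 0.0019002 mV

0.0019002 mV


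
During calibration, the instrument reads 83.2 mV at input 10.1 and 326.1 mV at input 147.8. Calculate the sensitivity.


Sensitivity = (y2 - y1) / (x2 - x1).
S = (326.1 - 83.2) / (147.8 - 10.1)
S = 242.9 / 137.7
S = 1.764 mV/unit

1.764 mV/unit


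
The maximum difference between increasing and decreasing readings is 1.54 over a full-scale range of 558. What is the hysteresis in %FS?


Hysteresis = (max difference / full scale) * 100%.
H = (1.54 / 558) * 100
H = 0.276 %FS

0.276 %FS


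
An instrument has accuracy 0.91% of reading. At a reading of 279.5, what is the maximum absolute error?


Absolute error = (accuracy% / 100) * reading.
Error = (0.91 / 100) * 279.5
Error = 0.0091 * 279.5
Error = 2.5434

2.5434


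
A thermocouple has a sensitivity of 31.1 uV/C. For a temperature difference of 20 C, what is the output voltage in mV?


The thermocouple output V = sensitivity * dT.
V = 31.1 uV/C * 20 C
V = 622.0 uV
V = 0.622 mV

0.622 mV


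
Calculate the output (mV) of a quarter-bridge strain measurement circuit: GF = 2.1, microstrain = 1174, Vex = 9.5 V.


Quarter bridge output: Vout = (GF * epsilon * Vex) / 4.
Vout = (2.1 * 1174e-6 * 9.5) / 4
Vout = 0.0234213 / 4 V
Vout = 0.00585532 V = 5.8553 mV

5.8553 mV


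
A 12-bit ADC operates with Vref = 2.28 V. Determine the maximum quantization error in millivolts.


The maximum quantization error is +/- LSB/2.
LSB = Vref / 2^n = 2.28 / 4096 = 0.00055664 V
Max error = LSB / 2 = 0.00055664 / 2 = 0.00027832 V
Max error = 0.2783 mV

0.2783 mV


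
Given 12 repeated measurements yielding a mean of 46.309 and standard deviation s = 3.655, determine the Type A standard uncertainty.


The standard uncertainty for Type A evaluation is u = s / sqrt(n).
u = 3.655 / sqrt(12)
u = 3.655 / 3.4641
u = 1.0551

1.0551


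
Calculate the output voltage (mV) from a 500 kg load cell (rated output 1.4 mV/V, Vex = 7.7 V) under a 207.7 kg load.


Vout = rated_output * Vex * (load / capacity).
Vout = 1.4 * 7.7 * (207.7 / 500)
Vout = 1.4 * 7.7 * 0.4154
Vout = 4.478 mV

4.478 mV


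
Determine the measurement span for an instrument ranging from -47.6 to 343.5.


Span = upper range - lower range.
Span = 343.5 - (-47.6)
Span = 391.1

391.1


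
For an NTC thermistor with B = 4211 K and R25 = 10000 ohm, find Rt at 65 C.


NTC thermistor equation: Rt = R25 * exp(B * (1/T - 1/T25)).
T in Kelvin: 338.15 K, T25 = 298.15 K
1/T - 1/T25 = 1/338.15 - 1/298.15 = -0.00039675
B * (1/T - 1/T25) = 4211 * -0.00039675 = -1.6707
Rt = 10000 * exp(-1.6707) = 1881.1 ohm

1881.1 ohm


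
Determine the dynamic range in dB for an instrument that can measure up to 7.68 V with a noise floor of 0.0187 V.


Dynamic range = 20 * log10(Vmax / Vnoise).
DR = 20 * log10(7.68 / 0.0187)
DR = 20 * log10(410.7)
DR = 52.27 dB

52.27 dB


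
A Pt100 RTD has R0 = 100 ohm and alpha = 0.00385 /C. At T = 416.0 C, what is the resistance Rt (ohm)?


The RTD equation: Rt = R0 * (1 + alpha * T).
Rt = 100 * (1 + 0.00385 * 416.0)
Rt = 100 * (1 + 1.6016)
Rt = 100 * 2.6016
Rt = 260.16 ohm

260.16 ohm


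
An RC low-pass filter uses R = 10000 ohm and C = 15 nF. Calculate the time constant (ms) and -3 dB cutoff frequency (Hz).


Time constant: tau = R * C.
tau = 10000 * 1.50e-08 = 0.00015 s
tau = 0.15 ms
Cutoff frequency: fc = 1 / (2*pi*R*C).
fc = 1 / (2*pi*0.00015) = 1061.03 Hz

tau = 0.15 ms, fc = 1061.03 Hz


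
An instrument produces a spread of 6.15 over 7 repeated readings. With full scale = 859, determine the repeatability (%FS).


Repeatability = (spread / full scale) * 100%.
R = (6.15 / 859) * 100
R = 0.716 %FS

0.716 %FS


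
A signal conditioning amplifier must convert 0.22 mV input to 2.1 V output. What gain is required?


Gain = Vout / Vin (converting to same units).
G = 2.1 V / 0.22 mV
G = 2100.0 mV / 0.22 mV
G = 9545.45

9545.45


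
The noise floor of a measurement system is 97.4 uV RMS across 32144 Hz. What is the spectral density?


Noise spectral density = Vrms / sqrt(BW).
NSD = 97.4 / sqrt(32144)
NSD = 97.4 / 179.2875
NSD = 0.5433 uV/sqrt(Hz)

0.5433 uV/sqrt(Hz)


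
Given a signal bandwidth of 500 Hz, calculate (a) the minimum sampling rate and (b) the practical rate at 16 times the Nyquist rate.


By Nyquist theorem, fs_min = 2 * fmax.
fs_min = 2 * 500 = 1000 Hz
Practical rate = 16 * fs_min = 16 * 1000 = 16000 Hz

fs_min = 1000 Hz, fs_practical = 16000 Hz


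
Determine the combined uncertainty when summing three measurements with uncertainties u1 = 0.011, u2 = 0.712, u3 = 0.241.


For a sum of independent quantities, uc = sqrt(u1^2 + u2^2 + u3^2).
uc = sqrt(0.011^2 + 0.712^2 + 0.241^2)
uc = sqrt(0.000121 + 0.506944 + 0.058081)
uc = 0.7518

0.7518


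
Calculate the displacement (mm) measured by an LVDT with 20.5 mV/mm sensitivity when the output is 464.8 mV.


Displacement = Vout / sensitivity.
d = 464.8 / 20.5
d = 22.673 mm

22.673 mm


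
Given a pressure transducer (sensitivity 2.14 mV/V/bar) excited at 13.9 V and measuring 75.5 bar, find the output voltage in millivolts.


Output = sensitivity * Vex * P.
Vout = 2.14 * 13.9 * 75.5
Vout = 29.746 * 75.5
Vout = 2245.82 mV

2245.82 mV


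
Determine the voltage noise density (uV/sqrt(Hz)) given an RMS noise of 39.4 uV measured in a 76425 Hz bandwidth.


Noise spectral density = Vrms / sqrt(BW).
NSD = 39.4 / sqrt(76425)
NSD = 39.4 / 276.4507
NSD = 0.1425 uV/sqrt(Hz)

0.1425 uV/sqrt(Hz)


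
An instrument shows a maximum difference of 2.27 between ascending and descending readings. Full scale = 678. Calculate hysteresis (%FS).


Hysteresis = (max difference / full scale) * 100%.
H = (2.27 / 678) * 100
H = 0.335 %FS

0.335 %FS


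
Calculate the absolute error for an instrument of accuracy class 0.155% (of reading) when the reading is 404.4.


Absolute error = (accuracy% / 100) * reading.
Error = (0.155 / 100) * 404.4
Error = 0.00155 * 404.4
Error = 0.6268

0.6268


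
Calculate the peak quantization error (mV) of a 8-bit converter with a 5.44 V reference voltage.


The maximum quantization error is +/- LSB/2.
LSB = Vref / 2^n = 5.44 / 256 = 0.02125 V
Max error = LSB / 2 = 0.02125 / 2 = 0.010625 V
Max error = 10.625 mV

10.625 mV


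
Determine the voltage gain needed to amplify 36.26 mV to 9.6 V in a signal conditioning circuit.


Gain = Vout / Vin (converting to same units).
G = 9.6 V / 36.26 mV
G = 9600.0 mV / 36.26 mV
G = 264.75

264.75


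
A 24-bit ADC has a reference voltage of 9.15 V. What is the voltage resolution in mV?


The resolution (LSB) of an ADC is Vref / 2^n.
LSB = 9.15 / 2^24
LSB = 9.15 / 16777216
LSB = 5.5e-07 V = 0.00054538 mV

0.00054538 mV


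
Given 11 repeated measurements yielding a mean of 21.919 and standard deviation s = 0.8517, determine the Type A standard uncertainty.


The standard uncertainty for Type A evaluation is u = s / sqrt(n).
u = 0.8517 / sqrt(11)
u = 0.8517 / 3.3166
u = 0.2568

0.2568


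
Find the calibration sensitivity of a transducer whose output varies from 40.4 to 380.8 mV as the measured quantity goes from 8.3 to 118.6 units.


Sensitivity = (y2 - y1) / (x2 - x1).
S = (380.8 - 40.4) / (118.6 - 8.3)
S = 340.4 / 110.3
S = 3.0861 mV/unit

3.0861 mV/unit


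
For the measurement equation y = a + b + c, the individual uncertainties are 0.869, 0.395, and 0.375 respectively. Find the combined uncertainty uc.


For a sum of independent quantities, uc = sqrt(u1^2 + u2^2 + u3^2).
uc = sqrt(0.869^2 + 0.395^2 + 0.375^2)
uc = sqrt(0.755161 + 0.156025 + 0.140625)
uc = 1.0256

1.0256


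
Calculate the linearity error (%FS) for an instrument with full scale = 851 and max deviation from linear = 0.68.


Linearity error = (max deviation / full scale) * 100%.
Linearity = (0.68 / 851) * 100
Linearity = 0.08 %FS

0.08 %FS


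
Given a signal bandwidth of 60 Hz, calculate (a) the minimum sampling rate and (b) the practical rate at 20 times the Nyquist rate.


By Nyquist theorem, fs_min = 2 * fmax.
fs_min = 2 * 60 = 120 Hz
Practical rate = 20 * fs_min = 20 * 120 = 2400 Hz

fs_min = 120 Hz, fs_practical = 2400 Hz


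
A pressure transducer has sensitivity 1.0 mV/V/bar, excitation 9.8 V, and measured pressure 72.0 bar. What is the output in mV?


Output = sensitivity * Vex * P.
Vout = 1.0 * 9.8 * 72.0
Vout = 9.8 * 72.0
Vout = 705.6 mV

705.6 mV


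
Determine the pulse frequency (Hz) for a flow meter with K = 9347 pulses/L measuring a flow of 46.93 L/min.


Frequency = K * Q / 60 (converting L/min to L/s).
f = 9347 * 46.93 / 60
f = 438654.71 / 60
f = 7310.91 Hz

7310.91 Hz


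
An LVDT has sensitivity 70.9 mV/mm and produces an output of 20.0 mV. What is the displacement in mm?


Displacement = Vout / sensitivity.
d = 20.0 / 70.9
d = 0.282 mm

0.282 mm


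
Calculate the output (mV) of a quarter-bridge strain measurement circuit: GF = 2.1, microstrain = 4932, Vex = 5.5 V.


Quarter bridge output: Vout = (GF * epsilon * Vex) / 4.
Vout = (2.1 * 4932e-6 * 5.5) / 4
Vout = 0.0569646 / 4 V
Vout = 0.01424115 V = 14.2412 mV

14.2412 mV


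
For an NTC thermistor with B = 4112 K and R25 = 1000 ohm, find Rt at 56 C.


NTC thermistor equation: Rt = R25 * exp(B * (1/T - 1/T25)).
T in Kelvin: 329.15 K, T25 = 298.15 K
1/T - 1/T25 = 1/329.15 - 1/298.15 = -0.00031589
B * (1/T - 1/T25) = 4112 * -0.00031589 = -1.2989
Rt = 1000 * exp(-1.2989) = 272.8 ohm

272.8 ohm


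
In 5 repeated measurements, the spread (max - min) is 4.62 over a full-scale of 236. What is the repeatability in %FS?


Repeatability = (spread / full scale) * 100%.
R = (4.62 / 236) * 100
R = 1.958 %FS

1.958 %FS


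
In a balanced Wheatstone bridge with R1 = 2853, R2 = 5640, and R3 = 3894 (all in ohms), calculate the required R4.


At balance: R1*R4 = R2*R3, so R4 = R2*R3/R1.
R4 = 5640 * 3894 / 2853
R4 = 21962160 / 2853
R4 = 7697.92 ohm

7697.92 ohm


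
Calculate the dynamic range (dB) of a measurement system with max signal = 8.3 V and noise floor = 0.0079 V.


Dynamic range = 20 * log10(Vmax / Vnoise).
DR = 20 * log10(8.3 / 0.0079)
DR = 20 * log10(1050.63)
DR = 60.43 dB

60.43 dB


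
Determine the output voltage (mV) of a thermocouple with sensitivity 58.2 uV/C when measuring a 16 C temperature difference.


The thermocouple output V = sensitivity * dT.
V = 58.2 uV/C * 16 C
V = 931.2 uV
V = 0.931 mV

0.931 mV


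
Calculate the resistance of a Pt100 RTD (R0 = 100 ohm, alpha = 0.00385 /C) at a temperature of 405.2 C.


The RTD equation: Rt = R0 * (1 + alpha * T).
Rt = 100 * (1 + 0.00385 * 405.2)
Rt = 100 * (1 + 1.56002)
Rt = 100 * 2.56002
Rt = 256.002 ohm

256.002 ohm


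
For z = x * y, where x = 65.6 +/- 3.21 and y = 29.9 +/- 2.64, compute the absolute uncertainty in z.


For a product z = x*y, the relative uncertainty is:
uz/z = sqrt((ux/x)^2 + (uy/y)^2)
Relative uncertainties: ux/x = 3.21/65.6 = 0.048933
uy/y = 2.64/29.9 = 0.088294
z = 65.6 * 29.9 = 1961.4
uz = 1961.4 * sqrt(0.048933^2 + 0.088294^2) = 198.002

198.002


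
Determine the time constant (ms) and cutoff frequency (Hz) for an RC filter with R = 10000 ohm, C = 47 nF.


Time constant: tau = R * C.
tau = 10000 * 4.70e-08 = 0.00047 s
tau = 0.47 ms
Cutoff frequency: fc = 1 / (2*pi*R*C).
fc = 1 / (2*pi*0.00047) = 338.63 Hz

tau = 0.47 ms, fc = 338.63 Hz


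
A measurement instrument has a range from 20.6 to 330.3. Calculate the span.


Span = upper range - lower range.
Span = 330.3 - (20.6)
Span = 309.7

309.7


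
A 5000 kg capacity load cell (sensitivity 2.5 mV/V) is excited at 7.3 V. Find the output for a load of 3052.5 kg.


Vout = rated_output * Vex * (load / capacity).
Vout = 2.5 * 7.3 * (3052.5 / 5000)
Vout = 2.5 * 7.3 * 0.6105
Vout = 11.142 mV

11.142 mV


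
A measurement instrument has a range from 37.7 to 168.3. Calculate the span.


Span = upper range - lower range.
Span = 168.3 - (37.7)
Span = 130.6

130.6


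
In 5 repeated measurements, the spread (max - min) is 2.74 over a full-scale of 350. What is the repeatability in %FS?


Repeatability = (spread / full scale) * 100%.
R = (2.74 / 350) * 100
R = 0.783 %FS

0.783 %FS


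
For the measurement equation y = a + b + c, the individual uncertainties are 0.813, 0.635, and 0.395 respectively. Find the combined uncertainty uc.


For a sum of independent quantities, uc = sqrt(u1^2 + u2^2 + u3^2).
uc = sqrt(0.813^2 + 0.635^2 + 0.395^2)
uc = sqrt(0.660969 + 0.403225 + 0.156025)
uc = 1.1046

1.1046


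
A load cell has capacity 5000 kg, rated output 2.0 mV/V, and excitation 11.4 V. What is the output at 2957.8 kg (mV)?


Vout = rated_output * Vex * (load / capacity).
Vout = 2.0 * 11.4 * (2957.8 / 5000)
Vout = 2.0 * 11.4 * 0.59156
Vout = 13.488 mV

13.488 mV


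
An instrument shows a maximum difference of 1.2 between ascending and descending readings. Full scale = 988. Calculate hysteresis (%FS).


Hysteresis = (max difference / full scale) * 100%.
H = (1.2 / 988) * 100
H = 0.121 %FS

0.121 %FS


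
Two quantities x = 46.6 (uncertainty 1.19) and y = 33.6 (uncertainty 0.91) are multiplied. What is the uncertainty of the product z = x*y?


For a product z = x*y, the relative uncertainty is:
uz/z = sqrt((ux/x)^2 + (uy/y)^2)
Relative uncertainties: ux/x = 1.19/46.6 = 0.025536
uy/y = 0.91/33.6 = 0.027083
z = 46.6 * 33.6 = 1565.8
uz = 1565.8 * sqrt(0.025536^2 + 0.027083^2) = 58.284

58.284


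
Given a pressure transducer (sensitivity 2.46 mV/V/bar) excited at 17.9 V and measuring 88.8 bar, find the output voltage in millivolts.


Output = sensitivity * Vex * P.
Vout = 2.46 * 17.9 * 88.8
Vout = 44.034 * 88.8
Vout = 3910.22 mV

3910.22 mV


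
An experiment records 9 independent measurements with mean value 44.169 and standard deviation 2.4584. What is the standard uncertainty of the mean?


The standard uncertainty for Type A evaluation is u = s / sqrt(n).
u = 2.4584 / sqrt(9)
u = 2.4584 / 3.0
u = 0.8195

0.8195


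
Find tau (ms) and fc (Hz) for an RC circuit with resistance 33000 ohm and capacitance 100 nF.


Time constant: tau = R * C.
tau = 33000 * 1.00e-07 = 0.0033 s
tau = 3.3 ms
Cutoff frequency: fc = 1 / (2*pi*R*C).
fc = 1 / (2*pi*0.0033) = 48.23 Hz

tau = 3.3 ms, fc = 48.23 Hz


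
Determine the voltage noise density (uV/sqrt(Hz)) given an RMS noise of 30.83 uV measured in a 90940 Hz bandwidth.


Noise spectral density = Vrms / sqrt(BW).
NSD = 30.83 / sqrt(90940)
NSD = 30.83 / 301.5626
NSD = 0.1022 uV/sqrt(Hz)

0.1022 uV/sqrt(Hz)


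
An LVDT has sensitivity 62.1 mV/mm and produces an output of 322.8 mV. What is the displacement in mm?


Displacement = Vout / sensitivity.
d = 322.8 / 62.1
d = 5.198 mm

5.198 mm


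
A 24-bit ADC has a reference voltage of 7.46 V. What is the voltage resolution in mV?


The resolution (LSB) of an ADC is Vref / 2^n.
LSB = 7.46 / 2^24
LSB = 7.46 / 16777216
LSB = 4.4e-07 V = 0.00044465 mV

0.00044465 mV


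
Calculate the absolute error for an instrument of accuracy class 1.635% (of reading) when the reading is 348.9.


Absolute error = (accuracy% / 100) * reading.
Error = (1.635 / 100) * 348.9
Error = 0.01635 * 348.9
Error = 5.7045

5.7045


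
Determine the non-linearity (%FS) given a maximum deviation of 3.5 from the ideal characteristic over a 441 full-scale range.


Linearity error = (max deviation / full scale) * 100%.
Linearity = (3.5 / 441) * 100
Linearity = 0.794 %FS

0.794 %FS


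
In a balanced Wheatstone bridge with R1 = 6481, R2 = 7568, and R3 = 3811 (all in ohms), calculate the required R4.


At balance: R1*R4 = R2*R3, so R4 = R2*R3/R1.
R4 = 7568 * 3811 / 6481
R4 = 28841648 / 6481
R4 = 4450.18 ohm

4450.18 ohm


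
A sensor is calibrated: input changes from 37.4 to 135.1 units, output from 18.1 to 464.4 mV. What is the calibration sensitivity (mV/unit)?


Sensitivity = (y2 - y1) / (x2 - x1).
S = (464.4 - 18.1) / (135.1 - 37.4)
S = 446.3 / 97.7
S = 4.5681 mV/unit

4.5681 mV/unit


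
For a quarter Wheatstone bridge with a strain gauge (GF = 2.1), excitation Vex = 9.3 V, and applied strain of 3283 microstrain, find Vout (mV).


Quarter bridge output: Vout = (GF * epsilon * Vex) / 4.
Vout = (2.1 * 3283e-6 * 9.3) / 4
Vout = 0.06411699 / 4 V
Vout = 0.01602925 V = 16.0292 mV

16.0292 mV


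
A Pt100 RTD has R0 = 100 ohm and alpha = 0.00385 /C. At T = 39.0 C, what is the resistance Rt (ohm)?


The RTD equation: Rt = R0 * (1 + alpha * T).
Rt = 100 * (1 + 0.00385 * 39.0)
Rt = 100 * (1 + 0.15015)
Rt = 100 * 1.15015
Rt = 115.015 ohm

115.015 ohm


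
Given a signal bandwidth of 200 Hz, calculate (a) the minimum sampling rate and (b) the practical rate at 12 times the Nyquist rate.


By Nyquist theorem, fs_min = 2 * fmax.
fs_min = 2 * 200 = 400 Hz
Practical rate = 12 * fs_min = 12 * 400 = 4800 Hz

fs_min = 400 Hz, fs_practical = 4800 Hz


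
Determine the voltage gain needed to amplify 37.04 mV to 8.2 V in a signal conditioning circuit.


Gain = Vout / Vin (converting to same units).
G = 8.2 V / 37.04 mV
G = 8200.0 mV / 37.04 mV
G = 221.38

221.38


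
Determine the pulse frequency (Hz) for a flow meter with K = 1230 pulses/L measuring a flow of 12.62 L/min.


Frequency = K * Q / 60 (converting L/min to L/s).
f = 1230 * 12.62 / 60
f = 15522.6 / 60
f = 258.71 Hz

258.71 Hz


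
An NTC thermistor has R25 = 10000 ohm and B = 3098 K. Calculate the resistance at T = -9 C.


NTC thermistor equation: Rt = R25 * exp(B * (1/T - 1/T25)).
T in Kelvin: 264.15 K, T25 = 298.15 K
1/T - 1/T25 = 1/264.15 - 1/298.15 = 0.00043171
B * (1/T - 1/T25) = 3098 * 0.00043171 = 1.3374
Rt = 10000 * exp(1.3374) = 38092.9 ohm

38092.9 ohm


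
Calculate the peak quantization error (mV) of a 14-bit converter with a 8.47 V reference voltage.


The maximum quantization error is +/- LSB/2.
LSB = Vref / 2^n = 8.47 / 16384 = 0.00051697 V
Max error = LSB / 2 = 0.00051697 / 2 = 0.00025848 V
Max error = 0.2585 mV

0.2585 mV


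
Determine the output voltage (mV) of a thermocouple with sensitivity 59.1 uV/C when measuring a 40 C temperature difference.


The thermocouple output V = sensitivity * dT.
V = 59.1 uV/C * 40 C
V = 2364.0 uV
V = 2.364 mV

2.364 mV


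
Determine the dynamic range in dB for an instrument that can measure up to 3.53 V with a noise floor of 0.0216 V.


Dynamic range = 20 * log10(Vmax / Vnoise).
DR = 20 * log10(3.53 / 0.0216)
DR = 20 * log10(163.43)
DR = 44.27 dB

44.27 dB


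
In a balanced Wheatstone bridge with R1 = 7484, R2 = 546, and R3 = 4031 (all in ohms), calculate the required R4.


At balance: R1*R4 = R2*R3, so R4 = R2*R3/R1.
R4 = 546 * 4031 / 7484
R4 = 2200926 / 7484
R4 = 294.08 ohm

294.08 ohm


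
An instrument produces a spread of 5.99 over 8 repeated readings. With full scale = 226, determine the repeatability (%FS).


Repeatability = (spread / full scale) * 100%.
R = (5.99 / 226) * 100
R = 2.65 %FS

2.65 %FS


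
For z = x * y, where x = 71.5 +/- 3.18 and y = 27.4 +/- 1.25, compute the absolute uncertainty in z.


For a product z = x*y, the relative uncertainty is:
uz/z = sqrt((ux/x)^2 + (uy/y)^2)
Relative uncertainties: ux/x = 3.18/71.5 = 0.044476
uy/y = 1.25/27.4 = 0.04562
z = 71.5 * 27.4 = 1959.1
uz = 1959.1 * sqrt(0.044476^2 + 0.04562^2) = 124.819

124.819


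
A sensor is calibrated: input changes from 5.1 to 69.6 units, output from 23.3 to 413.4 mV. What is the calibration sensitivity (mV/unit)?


Sensitivity = (y2 - y1) / (x2 - x1).
S = (413.4 - 23.3) / (69.6 - 5.1)
S = 390.1 / 64.5
S = 6.0481 mV/unit

6.0481 mV/unit


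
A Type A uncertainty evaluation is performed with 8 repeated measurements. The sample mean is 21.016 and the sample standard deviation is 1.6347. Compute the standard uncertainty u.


The standard uncertainty for Type A evaluation is u = s / sqrt(n).
u = 1.6347 / sqrt(8)
u = 1.6347 / 2.8284
u = 0.578

0.578


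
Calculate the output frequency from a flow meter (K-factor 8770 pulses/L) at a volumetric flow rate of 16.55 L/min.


Frequency = K * Q / 60 (converting L/min to L/s).
f = 8770 * 16.55 / 60
f = 145143.5 / 60
f = 2419.06 Hz

2419.06 Hz


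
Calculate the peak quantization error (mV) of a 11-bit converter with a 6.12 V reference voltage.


The maximum quantization error is +/- LSB/2.
LSB = Vref / 2^n = 6.12 / 2048 = 0.00298828 V
Max error = LSB / 2 = 0.00298828 / 2 = 0.00149414 V
Max error = 1.4941 mV

1.4941 mV


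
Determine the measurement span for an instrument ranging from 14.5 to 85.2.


Span = upper range - lower range.
Span = 85.2 - (14.5)
Span = 70.7

70.7


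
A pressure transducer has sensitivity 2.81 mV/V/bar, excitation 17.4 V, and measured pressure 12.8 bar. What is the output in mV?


Output = sensitivity * Vex * P.
Vout = 2.81 * 17.4 * 12.8
Vout = 48.894 * 12.8
Vout = 625.84 mV

625.84 mV


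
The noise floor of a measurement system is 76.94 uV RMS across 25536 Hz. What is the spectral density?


Noise spectral density = Vrms / sqrt(BW).
NSD = 76.94 / sqrt(25536)
NSD = 76.94 / 159.7999
NSD = 0.4815 uV/sqrt(Hz)

0.4815 uV/sqrt(Hz)


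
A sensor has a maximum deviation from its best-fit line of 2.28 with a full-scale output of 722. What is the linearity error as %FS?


Linearity error = (max deviation / full scale) * 100%.
Linearity = (2.28 / 722) * 100
Linearity = 0.316 %FS

0.316 %FS


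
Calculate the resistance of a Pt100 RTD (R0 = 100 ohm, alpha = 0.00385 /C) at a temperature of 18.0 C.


The RTD equation: Rt = R0 * (1 + alpha * T).
Rt = 100 * (1 + 0.00385 * 18.0)
Rt = 100 * (1 + 0.0693)
Rt = 100 * 1.0693
Rt = 106.93 ohm

106.93 ohm


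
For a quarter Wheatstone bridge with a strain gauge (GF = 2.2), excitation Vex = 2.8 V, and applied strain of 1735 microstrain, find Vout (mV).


Quarter bridge output: Vout = (GF * epsilon * Vex) / 4.
Vout = (2.2 * 1735e-6 * 2.8) / 4
Vout = 0.0106876 / 4 V
Vout = 0.0026719 V = 2.6719 mV

2.6719 mV


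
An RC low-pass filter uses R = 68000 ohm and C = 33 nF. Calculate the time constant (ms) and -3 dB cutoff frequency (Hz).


Time constant: tau = R * C.
tau = 68000 * 3.30e-08 = 0.002244 s
tau = 2.244 ms
Cutoff frequency: fc = 1 / (2*pi*R*C).
fc = 1 / (2*pi*0.002244) = 70.92 Hz

tau = 2.244 ms, fc = 70.92 Hz


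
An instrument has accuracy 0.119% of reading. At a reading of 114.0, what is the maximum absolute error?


Absolute error = (accuracy% / 100) * reading.
Error = (0.119 / 100) * 114.0
Error = 0.00119 * 114.0
Error = 0.1357

0.1357


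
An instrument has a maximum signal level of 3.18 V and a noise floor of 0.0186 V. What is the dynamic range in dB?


Dynamic range = 20 * log10(Vmax / Vnoise).
DR = 20 * log10(3.18 / 0.0186)
DR = 20 * log10(170.97)
DR = 44.66 dB

44.66 dB


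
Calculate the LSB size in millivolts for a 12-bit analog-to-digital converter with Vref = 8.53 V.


The resolution (LSB) of an ADC is Vref / 2^n.
LSB = 8.53 / 2^12
LSB = 8.53 / 4096
LSB = 0.00208252 V = 2.08251953 mV

2.08251953 mV


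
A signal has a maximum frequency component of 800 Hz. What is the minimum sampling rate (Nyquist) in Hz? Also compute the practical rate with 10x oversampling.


By Nyquist theorem, fs_min = 2 * fmax.
fs_min = 2 * 800 = 1600 Hz
Practical rate = 10 * fs_min = 10 * 1600 = 16000 Hz

fs_min = 1600 Hz, fs_practical = 16000 Hz


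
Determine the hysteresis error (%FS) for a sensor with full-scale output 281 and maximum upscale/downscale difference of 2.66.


Hysteresis = (max difference / full scale) * 100%.
H = (2.66 / 281) * 100
H = 0.947 %FS

0.947 %FS


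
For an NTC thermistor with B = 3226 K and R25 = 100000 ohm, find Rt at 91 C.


NTC thermistor equation: Rt = R25 * exp(B * (1/T - 1/T25)).
T in Kelvin: 364.15 K, T25 = 298.15 K
1/T - 1/T25 = 1/364.15 - 1/298.15 = -0.0006079
B * (1/T - 1/T25) = 3226 * -0.0006079 = -1.9611
Rt = 100000 * exp(-1.9611) = 14070.8 ohm

14070.8 ohm


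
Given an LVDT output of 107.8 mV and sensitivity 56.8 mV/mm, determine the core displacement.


Displacement = Vout / sensitivity.
d = 107.8 / 56.8
d = 1.898 mm

1.898 mm


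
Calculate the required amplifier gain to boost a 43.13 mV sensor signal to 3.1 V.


Gain = Vout / Vin (converting to same units).
G = 3.1 V / 43.13 mV
G = 3100.0 mV / 43.13 mV
G = 71.88

71.88


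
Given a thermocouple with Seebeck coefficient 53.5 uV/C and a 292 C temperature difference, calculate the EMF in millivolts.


The thermocouple output V = sensitivity * dT.
V = 53.5 uV/C * 292 C
V = 15622.0 uV
V = 15.622 mV

15.622 mV


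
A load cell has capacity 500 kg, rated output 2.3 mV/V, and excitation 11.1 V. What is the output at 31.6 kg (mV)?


Vout = rated_output * Vex * (load / capacity).
Vout = 2.3 * 11.1 * (31.6 / 500)
Vout = 2.3 * 11.1 * 0.0632
Vout = 1.613 mV

1.613 mV


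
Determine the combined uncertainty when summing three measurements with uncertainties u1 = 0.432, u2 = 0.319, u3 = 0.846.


For a sum of independent quantities, uc = sqrt(u1^2 + u2^2 + u3^2).
uc = sqrt(0.432^2 + 0.319^2 + 0.846^2)
uc = sqrt(0.186624 + 0.101761 + 0.715716)
uc = 1.002

1.002


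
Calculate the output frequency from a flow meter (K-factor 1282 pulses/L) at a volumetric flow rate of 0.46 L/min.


Frequency = K * Q / 60 (converting L/min to L/s).
f = 1282 * 0.46 / 60
f = 589.72 / 60
f = 9.83 Hz

9.83 Hz


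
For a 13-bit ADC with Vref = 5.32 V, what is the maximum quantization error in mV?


The maximum quantization error is +/- LSB/2.
LSB = Vref / 2^n = 5.32 / 8192 = 0.00064941 V
Max error = LSB / 2 = 0.00064941 / 2 = 0.00032471 V
Max error = 0.3247 mV

0.3247 mV


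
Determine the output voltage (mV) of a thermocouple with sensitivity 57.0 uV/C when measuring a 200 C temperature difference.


The thermocouple output V = sensitivity * dT.
V = 57.0 uV/C * 200 C
V = 11400.0 uV
V = 11.4 mV

11.4 mV


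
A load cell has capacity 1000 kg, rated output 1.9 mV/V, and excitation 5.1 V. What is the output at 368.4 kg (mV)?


Vout = rated_output * Vex * (load / capacity).
Vout = 1.9 * 5.1 * (368.4 / 1000)
Vout = 1.9 * 5.1 * 0.3684
Vout = 3.57 mV

3.57 mV


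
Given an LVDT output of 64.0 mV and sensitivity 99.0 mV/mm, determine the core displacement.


Displacement = Vout / sensitivity.
d = 64.0 / 99.0
d = 0.646 mm

0.646 mm


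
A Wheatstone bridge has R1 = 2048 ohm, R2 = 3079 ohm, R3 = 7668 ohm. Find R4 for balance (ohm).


At balance: R1*R4 = R2*R3, so R4 = R2*R3/R1.
R4 = 3079 * 7668 / 2048
R4 = 23609772 / 2048
R4 = 11528.21 ohm

11528.21 ohm


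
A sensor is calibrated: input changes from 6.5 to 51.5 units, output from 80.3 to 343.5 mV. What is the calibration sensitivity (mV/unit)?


Sensitivity = (y2 - y1) / (x2 - x1).
S = (343.5 - 80.3) / (51.5 - 6.5)
S = 263.2 / 45.0
S = 5.8489 mV/unit

5.8489 mV/unit


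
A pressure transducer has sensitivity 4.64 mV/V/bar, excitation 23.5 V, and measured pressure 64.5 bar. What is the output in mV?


Output = sensitivity * Vex * P.
Vout = 4.64 * 23.5 * 64.5
Vout = 109.04 * 64.5
Vout = 7033.08 mV

7033.08 mV


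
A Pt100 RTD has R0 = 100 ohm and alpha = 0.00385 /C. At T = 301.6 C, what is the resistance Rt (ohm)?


The RTD equation: Rt = R0 * (1 + alpha * T).
Rt = 100 * (1 + 0.00385 * 301.6)
Rt = 100 * (1 + 1.16116)
Rt = 100 * 2.16116
Rt = 216.116 ohm

216.116 ohm


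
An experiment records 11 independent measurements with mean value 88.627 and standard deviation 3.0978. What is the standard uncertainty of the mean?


The standard uncertainty for Type A evaluation is u = s / sqrt(n).
u = 3.0978 / sqrt(11)
u = 3.0978 / 3.3166
u = 0.934

0.934


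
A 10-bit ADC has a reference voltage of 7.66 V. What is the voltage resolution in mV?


The resolution (LSB) of an ADC is Vref / 2^n.
LSB = 7.66 / 2^10
LSB = 7.66 / 1024
LSB = 0.00748047 V = 7.48046875 mV

7.48046875 mV


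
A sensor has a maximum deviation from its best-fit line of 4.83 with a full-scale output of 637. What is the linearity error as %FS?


Linearity error = (max deviation / full scale) * 100%.
Linearity = (4.83 / 637) * 100
Linearity = 0.758 %FS

0.758 %FS
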